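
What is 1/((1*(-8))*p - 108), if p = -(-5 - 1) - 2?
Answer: -1/140 ≈ -0.0071429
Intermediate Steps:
p = 4 (p = -1*(-6) - 2 = 6 - 2 = 4)
1/((1*(-8))*p - 108) = 1/((1*(-8))*4 - 108) = 1/(-8*4 - 108) = 1/(-32 - 108) = 1/(-140) = -1/140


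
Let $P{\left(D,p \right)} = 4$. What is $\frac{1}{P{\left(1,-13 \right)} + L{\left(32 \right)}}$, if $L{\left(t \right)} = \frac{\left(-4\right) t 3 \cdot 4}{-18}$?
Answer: $\frac{3}{268} \approx 0.011194$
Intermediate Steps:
$L{\left(t \right)} = \frac{8 t}{3}$ ($L{\left(t \right)} = - 4 \cdot 3 t 4 \left(- \frac{1}{18}\right) = - 4 \cdot 12 t \left(- \frac{1}{18}\right) = - 48 t \left(- \frac{1}{18}\right) = \frac{8 t}{3}$)
$\frac{1}{P{\left(1,-13 \right)} + L{\left(32 \right)}} = \frac{1}{4 + \frac{8}{3} \cdot 32} = \frac{1}{4 + \frac{256}{3}} = \frac{1}{\frac{268}{3}} = \frac{3}{268}$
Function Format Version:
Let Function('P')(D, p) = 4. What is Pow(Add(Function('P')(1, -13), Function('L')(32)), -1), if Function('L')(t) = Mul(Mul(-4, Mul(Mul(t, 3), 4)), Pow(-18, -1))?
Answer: Rational(3, 268) ≈ 0.011194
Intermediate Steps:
Function('L')(t) = Mul(Rational(8, 3), t) (Function('L')(t) = Mul(Mul(-4, Mul(Mul(3, t), 4)), Rational(-1, 18)) = Mul(Mul(-4, Mul(12, t)), Rational(-1, 18)) = Mul(Mul(-48, t), Rational(-1, 18)) = Mul(Rational(8, 3), t))
Pow(Add(Function('P')(1, -13), Function('L')(32)), -1) = Pow(Add(4, Mul(Rational(8, 3), 32)), -1) = Pow(Add(4, Rational(256, 3)), -1) = Pow(Rational(268, 3), -1) = Rational(3, 268)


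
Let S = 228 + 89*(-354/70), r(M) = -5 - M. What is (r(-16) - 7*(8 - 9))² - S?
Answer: 19113/35 ≈ 546.09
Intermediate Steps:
S = -7773/35 (S = 228 + 89*(-354*1/70) = 228 + 89*(-177/35) = 228 - 15753/35 = -7773/35 ≈ -222.09)
(r(-16) - 7*(8 - 9))² - S = ((-5 - 1*(-16)) - 7*(8 - 9))² - 1*(-7773/35) = ((-5 + 16) - 7*(-1))² + 7773/35 = (11 + 7)² + 7773/35 = 18² + 7773/35 = 324 + 7773/35 = 19113/35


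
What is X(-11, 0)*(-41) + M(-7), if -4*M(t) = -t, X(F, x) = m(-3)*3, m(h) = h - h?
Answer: -7/4 ≈ -1.7500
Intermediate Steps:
m(h) = 0
X(F, x) = 0 (X(F, x) = 0*3 = 0)
M(t) = t/4 (M(t) = -(-1)*t/4 = t/4)
X(-11, 0)*(-41) + M(-7) = 0*(-41) + (¼)*(-7) = 0 - 7/4 = -7/4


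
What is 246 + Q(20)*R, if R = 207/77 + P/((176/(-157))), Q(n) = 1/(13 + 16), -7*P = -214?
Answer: 4379401/17864 ≈ 245.15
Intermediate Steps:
P = 214/7 (P = -⅐*(-214) = 214/7 ≈ 30.571)
Q(n) = 1/29
R = -15143/616 (R = 207/77 + 214/(7*((176/(-157)))) = 207*(1/77) + 214/(7*((176*(-1/157)))) = 207/77 + 214/(7*(-176/157)) = 207/77 + (214/7)*(-157/176) = 207/77 - 16799/616 = -15143/616 ≈ -24.583)
246 + Q(20)*R = 246 + (1/29)*(-15143/616) = 246 - 15143/17864 = 4379401/17864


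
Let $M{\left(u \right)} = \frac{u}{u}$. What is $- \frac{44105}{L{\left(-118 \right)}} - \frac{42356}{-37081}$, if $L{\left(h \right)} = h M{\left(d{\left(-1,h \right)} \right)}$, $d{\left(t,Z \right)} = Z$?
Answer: $\frac{1640455513}{4375558} \approx 374.91$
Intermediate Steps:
$M{\left(u \right)} = 1$
$L{\left(h \right)} = h$ ($L{\left(h \right)} = h 1 = h$)
$- \frac{44105}{L{\left(-118 \right)}} - \frac{42356}{-37081} = - \frac{44105}{-118} - \frac{42356}{-37081} = \left(-44105\right) \left(- \frac{1}{118}\right) - - \frac{42356}{37081} = \frac{44105}{118} + \frac{42356}{37081} = \frac{1640455513}{4375558}$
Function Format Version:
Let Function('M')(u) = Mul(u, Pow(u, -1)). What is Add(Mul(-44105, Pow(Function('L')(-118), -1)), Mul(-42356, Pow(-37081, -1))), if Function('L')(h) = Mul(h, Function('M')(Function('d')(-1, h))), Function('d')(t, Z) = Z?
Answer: Rational(1640455513, 4375558) ≈ 374.91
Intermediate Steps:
Function('M')(u) = 1
Function('L')(h) = h (Function('L')(h) = Mul(h, 1) = h)
Add(Mul(-44105, Pow(Function('L')(-118), -1)), Mul(-42356, Pow(-37081, -1))) = Add(Mul(-44105, Pow(-118, -1)), Mul(-42356, Pow(-37081, -1))) = Add(Mul(-44105, Rational(-1, 118)), Mul(-42356, Rational(-1, 37081))) = Add(Rational(44105, 118), Rational(42356, 37081)) = Rational(1640455513, 4375558)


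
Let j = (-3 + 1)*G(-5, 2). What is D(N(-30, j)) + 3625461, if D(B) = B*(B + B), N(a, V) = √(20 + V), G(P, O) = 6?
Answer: 3625477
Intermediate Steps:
j = -12 (j = (-3 + 1)*6 = -2*6 = -12)
D(B) = 2*B² (D(B) = B*(2*B) = 2*B²)
D(N(-30, j)) + 3625461 = 2*(√(20 - 12))² + 3625461 = 2*(√8)² + 3625461 = 2*(2*√2)² + 3625461 = 2*8 + 3625461 = 16 + 3625461 = 3625477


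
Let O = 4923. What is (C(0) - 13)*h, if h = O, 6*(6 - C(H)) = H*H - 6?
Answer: -29538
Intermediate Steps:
C(H) = 7 - H²/6 (C(H) = 6 - (H*H - 6)/6 = 6 - (H² - 6)/6 = 6 - (-6 + H²)/6 = 6 + (1 - H²/6) = 7 - H²/6)
h = 4923
(C(0) - 13)*h = ((7 - ⅙*0²) - 13)*4923 = ((7 - ⅙*0) - 13)*4923 = ((7 + 0) - 13)*4923 = (7 - 13)*4923 = -6*4923 = -29538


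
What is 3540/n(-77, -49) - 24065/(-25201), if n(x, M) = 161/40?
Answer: 3572336065/4057361 ≈ 880.46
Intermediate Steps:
n(x, M) = 161/40 (n(x, M) = 161*(1/40) = 161/40)
3540/n(-77, -49) - 24065/(-25201) = 3540/(161/40) - 24065/(-25201) = 3540*(40/161) - 24065*(-1/25201) = 141600/161 + 24065/25201 = 3572336065/4057361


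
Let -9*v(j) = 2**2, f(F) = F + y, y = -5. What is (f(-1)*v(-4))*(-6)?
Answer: -16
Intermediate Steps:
f(F) = -5 + F (f(F) = F - 5 = -5 + F)
v(j) = -4/9 (v(j) = -1/9*2**2 = -1/9*4 = -4/9)
(f(-1)*v(-4))*(-6) = ((-5 - 1)*(-4/9))*(-6) = -6*(-4/9)*(-6) = (8/3)*(-6) = -16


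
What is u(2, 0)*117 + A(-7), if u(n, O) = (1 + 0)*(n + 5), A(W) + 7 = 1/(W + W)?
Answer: 11367/14 ≈ 811.93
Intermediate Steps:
A(W) = -7 + 1/(2*W) (A(W) = -7 + 1/(W + W) = -7 + 1/(2*W))
u(n, O) = 5 + n (u(n, O) = 1*(5 + n) = 5 + n)
u(2, 0)*117 + A(-7) = (5 + 2)*117 + (-7 + (½)/(-7)) = 7*117 + (-7 + (½)*(-⅐)) = 819 + (-7 - 1/14) = 819 - 99/14 = 11367/14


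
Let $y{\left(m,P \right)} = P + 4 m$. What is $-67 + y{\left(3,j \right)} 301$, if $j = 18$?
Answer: $8963$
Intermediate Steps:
$-67 + y{\left(3,j \right)} 301 = -67 + \left(18 + 4 \cdot 3\right) 301 = -67 + \left(18 + 12\right) 301 = -67 + 30 \cdot 301 = -67 + 9030 = 8963$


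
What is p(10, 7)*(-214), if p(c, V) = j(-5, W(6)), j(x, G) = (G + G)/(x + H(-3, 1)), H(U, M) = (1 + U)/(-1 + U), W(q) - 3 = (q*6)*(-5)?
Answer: -50504/3 ≈ -16835.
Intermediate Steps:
W(q) = 3 - 30*q (W(q) = 3 + (q*6)*(-5) = 3 + (6*q)*(-5) = 3 - 30*q)
H(U, M) = (1 + U)/(-1 + U)
j(x, G) = 2*G/(½ + x) (j(x, G) = (G + G)/(x + (1 - 3)/(-1 - 3)) = (2*G)/(x - 2/(-4)) = (2*G)/(x - ¼*(-2)) = (2*G)/(x + ½) = (2*G)/(½ + x) = 2*G/(½ + x))
p(c, V) = 236/3 (p(c, V) = 4*(3 - 30*6)/(1 + 2*(-5)) = 4*(3 - 180)/(1 - 10) = 4*(-177)/(-9) = 4*(-177)*(-⅑) = 236/3)
p(10, 7)*(-214) = (236/3)*(-214) = -50504/3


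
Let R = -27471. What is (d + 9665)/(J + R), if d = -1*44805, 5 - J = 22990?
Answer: 1255/1802 ≈ 0.69645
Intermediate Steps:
J = -22985 (J = 5 - 1*22990 = 5 - 22990 = -22985)
d = -44805
(d + 9665)/(J + R) = (-44805 + 9665)/(-22985 - 27471) = -35140/(-50456) = -35140*(-1/50456) = 1255/1802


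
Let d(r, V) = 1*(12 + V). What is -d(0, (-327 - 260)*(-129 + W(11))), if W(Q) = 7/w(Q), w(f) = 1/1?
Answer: -71626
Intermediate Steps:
w(f) = 1 (w(f) = 1*1 = 1)
W(Q) = 7 (W(Q) = 7/1 = 7*1 = 7)
d(r, V) = 12 + V
-d(0, (-327 - 260)*(-129 + W(11))) = -(12 + (-327 - 260)*(-129 + 7)) = -(12 - 587*(-122)) = -(12 + 71614) = -1*71626 = -71626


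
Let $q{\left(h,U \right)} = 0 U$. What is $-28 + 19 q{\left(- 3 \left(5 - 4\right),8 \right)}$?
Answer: $-28$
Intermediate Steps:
$q{\left(h,U \right)} = 0$
$-28 + 19 q{\left(- 3 \left(5 - 4\right),8 \right)} = -28 + 19 \cdot 0 = -28 + 0 = -28$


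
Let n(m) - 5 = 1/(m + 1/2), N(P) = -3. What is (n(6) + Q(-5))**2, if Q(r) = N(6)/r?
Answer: 139876/4225 ≈ 33.107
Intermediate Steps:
Q(r) = -3/r
n(m) = 5 + 1/(1/2 + m) (n(m) = 5 + 1/(m + 1/2) = 5 + 1/(1/2 + m))
(n(6) + Q(-5))**2 = ((7 + 10*6)/(1 + 2*6) - 3/(-5))**2 = ((7 + 60)/(1 + 12) - 3*(-1/5))**2 = (67/13 + 3/5)**2 = (374/65)**2 = 139876/4225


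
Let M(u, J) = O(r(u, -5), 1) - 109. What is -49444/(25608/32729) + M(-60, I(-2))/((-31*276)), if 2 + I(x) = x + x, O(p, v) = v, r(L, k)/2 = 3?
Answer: -288453481879/4564626 ≈ -63193.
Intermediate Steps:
r(L, k) = 6 (r(L, k) = 2*3 = 6)
I(x) = -2 + 2*x (I(x) = -2 + (x + x) = -2 + 2*x)
M(u, J) = -108 (M(u, J) = 1 - 109 = -108)
-49444/(25608/32729) + M(-60, I(-2))/((-31*276)) = -49444/(25608/32729) - 108/((-31*276)) = -49444/(25608*(1/32729)) - 108/(-8556) = -49444/25608/32729 - 108*(-1/8556) = -49444*32729/25608 + 9/713 = -404563169/6402 + 9/713 = -288453481879/4564626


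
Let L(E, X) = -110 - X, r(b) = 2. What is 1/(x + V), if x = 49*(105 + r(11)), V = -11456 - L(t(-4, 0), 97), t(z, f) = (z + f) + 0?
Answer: -1/6006 ≈ -0.00016650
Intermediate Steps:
t(z, f) = f + z (t(z, f) = (f + z) + 0 = f + z)
V = -11249 (V = -11456 - (-110 - 1*97) = -11456 - (-110 - 97) = -11456 - 1*(-207) = -11456 + 207 = -11249)
x = 5243 (x = 49*(105 + 2) = 49*107 = 5243)
1/(x + V) = 1/(5243 - 11249) = 1/(-6006) = -1/6006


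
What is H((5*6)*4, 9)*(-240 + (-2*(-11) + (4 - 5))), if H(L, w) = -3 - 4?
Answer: 1533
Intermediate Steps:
H(L, w) = -7
H((5*6)*4, 9)*(-240 + (-2*(-11) + (4 - 5))) = -7*(-240 + (-2*(-11) + (4 - 5))) = -7*(-240 + (22 - 1)) = -7*(-240 + 21) = -7*(-219) = 1533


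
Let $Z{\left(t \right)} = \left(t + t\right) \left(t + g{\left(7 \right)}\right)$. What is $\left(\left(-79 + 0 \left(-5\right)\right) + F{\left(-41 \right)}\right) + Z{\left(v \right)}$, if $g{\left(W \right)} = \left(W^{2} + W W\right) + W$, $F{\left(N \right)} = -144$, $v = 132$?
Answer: $62345$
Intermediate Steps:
$g{\left(W \right)} = W + 2 W^{2}$ ($g{\left(W \right)} = \left(W^{2} + W^{2}\right) + W = 2 W^{2} + W = W + 2 W^{2}$)
$Z{\left(t \right)} = 2 t \left(105 + t\right)$ ($Z{\left(t \right)} = \left(t + t\right) \left(t + 7 \left(1 + 2 \cdot 7\right)\right) = 2 t \left(t + 7 \left(1 + 14\right)\right) = 2 t \left(t + 7 \cdot 15\right) = 2 t \left(t + 105\right) = 2 t \left(105 + t\right)$)
$\left(\left(-79 + 0 \left(-5\right)\right) + F{\left(-41 \right)}\right) + Z{\left(v \right)} = \left(\left(-79 + 0 \left(-5\right)\right) - 144\right) + 2 \cdot 132 \left(105 + 132\right) = \left(\left(-79 + 0\right) - 144\right) + 2 \cdot 132 \cdot 237 = \left(-79 - 144\right) + 62568 = -223 + 62568 = 62345$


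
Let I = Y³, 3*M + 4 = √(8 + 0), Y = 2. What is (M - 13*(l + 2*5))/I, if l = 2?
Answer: -59/3 + √2/12 ≈ -19.549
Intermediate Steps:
M = -4/3 + 2*√2/3 (M = -4/3 + √(8 + 0)/3 = -4/3 + √8/3 = -4/3 + (2*√2)/3 = -4/3 + 2*√2/3 ≈ -0.39052)
I = 8 (I = 2³ = 8)
(M - 13*(l + 2*5))/I = ((-4/3 + 2*√2/3) - 13*(2 + 2*5))/8 = ((-4/3 + 2*√2/3) - 13*(2 + 10))*(⅛) = ((-4/3 + 2*√2/3) - 13*12)*(⅛) = ((-4/3 + 2*√2/3) - 156)*(⅛) = (-472/3 + 2*√2/3)*(⅛) = -59/3 + √2/12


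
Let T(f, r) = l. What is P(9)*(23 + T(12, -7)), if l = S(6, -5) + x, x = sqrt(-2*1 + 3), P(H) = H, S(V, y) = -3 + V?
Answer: 243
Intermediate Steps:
x = 1 (x = sqrt(-2 + 3) = sqrt(1) = 1)
l = 4 (l = (-3 + 6) + 1 = 3 + 1 = 4)
T(f, r) = 4
P(9)*(23 + T(12, -7)) = 9*(23 + 4) = 9*27 = 243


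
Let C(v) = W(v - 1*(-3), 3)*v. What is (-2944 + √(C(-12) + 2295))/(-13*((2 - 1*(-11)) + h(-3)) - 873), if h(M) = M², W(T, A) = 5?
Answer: 2944/1159 - √2235/1159 ≈ 2.4993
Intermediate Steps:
C(v) = 5*v
(-2944 + √(C(-12) + 2295))/(-13*((2 - 1*(-11)) + h(-3)) - 873) = (-2944 + √(5*(-12) + 2295))/(-13*((2 - 1*(-11)) + (-3)²) - 873) = (-2944 + √(-60 + 2295))/(-13*((2 + 11) + 9) - 873) = (-2944 + √2235)/(-13*(13 + 9) - 873) = (-2944 + √2235)/(-13*22 - 873) = (-2944 + √2235)/(-286 - 873) = (-2944 + √2235)/(-1159) = (-2944 + √2235)*(-1/1159) = 2944/1159 - √2235/1159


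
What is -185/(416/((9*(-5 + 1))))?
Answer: 1665/104 ≈ 16.010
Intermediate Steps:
-185/(416/((9*(-5 + 1)))) = -185/(416/((9*(-4)))) = -185/(416/(-36)) = -185/(416*(-1/36)) = -185/(-104/9) = -185*(-9/104) = 1665/104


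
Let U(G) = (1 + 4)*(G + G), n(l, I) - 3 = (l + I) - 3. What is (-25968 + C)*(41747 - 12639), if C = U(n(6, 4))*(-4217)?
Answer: -13030720144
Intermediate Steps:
n(l, I) = I + l (n(l, I) = 3 + ((l + I) - 3) = 3 + ((I + l) - 3) = 3 + (-3 + I + l) = I + l)
U(G) = 10*G (U(G) = 5*(2*G) = 10*G)
C = -421700 (C = (10*(4 + 6))*(-4217) = (10*10)*(-4217) = 100*(-4217) = -421700)
(-25968 + C)*(41747 - 12639) = (-25968 - 421700)*(41747 - 12639) = -447668*29108 = -13030720144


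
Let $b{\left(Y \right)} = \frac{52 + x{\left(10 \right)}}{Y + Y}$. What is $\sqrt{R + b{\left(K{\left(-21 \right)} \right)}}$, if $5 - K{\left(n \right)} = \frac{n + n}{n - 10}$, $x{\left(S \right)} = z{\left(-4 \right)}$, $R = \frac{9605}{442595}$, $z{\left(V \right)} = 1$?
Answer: $\frac{\sqrt{10097541523698}}{1176782} \approx 2.7003$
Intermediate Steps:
$R = \frac{113}{5207}$ ($R = 9605 \cdot \frac{1}{442595} = \frac{113}{5207} \approx 0.021702$)
$x{\left(S \right)} = 1$
$K{\left(n \right)} = 5 - \frac{2 n}{-10 + n}$ ($K{\left(n \right)} = 5 - \frac{n + n}{n - 10} = 5 - \frac{2 n}{-10 + n}$)
$b{\left(Y \right)} = \frac{53}{2 Y}$ ($b{\left(Y \right)} = \frac{52 + 1}{Y + Y} = \frac{53}{2 Y}$)
$\sqrt{R + b{\left(K{\left(-21 \right)} \right)}} = \sqrt{\frac{113}{5207} + \frac{53}{2 \frac{-50 + 3 \left(-21\right)}{-10 - 21}}} = \sqrt{\frac{113}{5207} + \frac{53}{2 \frac{-50 - 63}{-31}}} = \sqrt{\frac{113}{5207} + \frac{53}{2 \left(\left(- \frac{1}{31}\right) \left(-113\right)\right)}} = \sqrt{\frac{113}{5207} + \frac{53}{2 \cdot \frac{113}{31}}} = \sqrt{\frac{113}{5207} + \frac{53}{2} \cdot \frac{31}{113}} = \sqrt{\frac{113}{5207} + \frac{1643}{226}} = \sqrt{\frac{8580639}{1176782}} = \frac{\sqrt{10097541523698}}{1176782}$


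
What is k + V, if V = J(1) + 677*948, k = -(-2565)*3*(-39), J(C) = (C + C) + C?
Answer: 341694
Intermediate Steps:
J(C) = 3*C (J(C) = 2*C + C = 3*C)
k = -300105 (k = -171*(-45)*(-39) = 7695*(-39) = -300105)
V = 641799 (V = 3*1 + 677*948 = 3 + 641796 = 641799)
k + V = -300105 + 641799 = 341694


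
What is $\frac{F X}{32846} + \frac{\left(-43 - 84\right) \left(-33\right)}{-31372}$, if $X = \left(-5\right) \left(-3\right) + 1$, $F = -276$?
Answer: $- \frac{12554379}{46838396} \approx -0.26804$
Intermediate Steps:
$X = 16$ ($X = 15 + 1 = 16$)
$\frac{F X}{32846} + \frac{\left(-43 - 84\right) \left(-33\right)}{-31372} = \frac{\left(-276\right) 16}{32846} + \frac{\left(-43 - 84\right) \left(-33\right)}{-31372} = \left(-4416\right) \frac{1}{32846} + \left(-127\right) \left(-33\right) \left(- \frac{1}{31372}\right) = - \frac{2208}{16423} + 4191 \left(- \frac{1}{31372}\right) = - \frac{2208}{16423} - \frac{381}{2852} = - \frac{12554379}{46838396}$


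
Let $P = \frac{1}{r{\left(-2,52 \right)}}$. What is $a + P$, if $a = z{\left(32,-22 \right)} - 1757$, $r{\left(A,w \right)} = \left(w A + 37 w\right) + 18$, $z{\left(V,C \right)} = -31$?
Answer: $- \frac{3286343}{1838} \approx -1788.0$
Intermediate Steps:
$r{\left(A,w \right)} = 18 + 37 w + A w$ ($r{\left(A,w \right)} = \left(A w + 37 w\right) + 18 = \left(37 w + A w\right) + 18 = 18 + 37 w + A w$)
$a = -1788$ ($a = -31 - 1757 = -1788$)
$P = \frac{1}{1838}$ ($P = \frac{1}{18 + 37 \cdot 52 - 104} = \frac{1}{18 + 1924 - 104} = \frac{1}{1838} \approx 0.00054407$)
$a + P = -1788 + \frac{1}{1838} = - \frac{3286343}{1838}$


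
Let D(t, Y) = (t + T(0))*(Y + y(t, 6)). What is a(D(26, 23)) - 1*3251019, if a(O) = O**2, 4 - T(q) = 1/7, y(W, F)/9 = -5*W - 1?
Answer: 58213192885/49 ≈ 1.1880e+9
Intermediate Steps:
y(W, F) = -9 - 45*W (y(W, F) = 9*(-5*W - 1) = 9*(-1 - 5*W) = -9 - 45*W)
T(q) = 27/7 (T(q) = 4 - 1/7 = 27/7)
D(t, Y) = (27/7 + t)*(-9 + Y - 45*t) (D(t, Y) = (t + 27/7)*(Y + (-9 - 45*t)) = (27/7 + t)*(-9 + Y - 45*t))
a(D(26, 23)) - 1*3251019 = (-243/7 - 45*26**2 - 1278/7*26 + (27/7)*23 + 23*26)**2 - 1*3251019 = (-243/7 - 45*676 - 33228/7 + 621/7 + 598)**2 - 3251019 = (-243/7 - 30420 - 33228/7 + 621/7 + 598)**2 - 3251019 = (-241604/7)**2 - 3251019 = 58372492816/49 - 3251019 = 58213192885/49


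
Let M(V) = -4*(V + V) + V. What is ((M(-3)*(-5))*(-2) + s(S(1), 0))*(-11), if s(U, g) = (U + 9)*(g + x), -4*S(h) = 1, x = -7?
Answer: -6545/4 ≈ -1636.3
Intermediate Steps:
M(V) = -7*V (M(V) = -8*V + V = -7*V)
S(h) = -¼ (S(h) = -¼*1 = -¼)
s(U, g) = (-7 + g)*(9 + U) (s(U, g) = (U + 9)*(g - 7) = (9 + U)*(-7 + g) = (-7 + g)*(9 + U))
((M(-3)*(-5))*(-2) + s(S(1), 0))*(-11) = ((-7*(-3)*(-5))*(-2) + (-63 - 7*(-¼) + 9*0 - ¼*0))*(-11) = ((21*(-5))*(-2) + (-63 + 7/4 + 0 + 0))*(-11) = (-105*(-2) - 245/4)*(-11) = (210 - 245/4)*(-11) = (595/4)*(-11) = -6545/4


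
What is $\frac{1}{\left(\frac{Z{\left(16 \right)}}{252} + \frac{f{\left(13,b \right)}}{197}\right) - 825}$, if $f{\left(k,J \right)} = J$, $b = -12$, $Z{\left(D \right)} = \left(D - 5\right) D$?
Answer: $- \frac{12411}{10231163} \approx -0.0012131$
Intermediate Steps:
$Z{\left(D \right)} = D \left(-5 + D\right)$ ($Z{\left(D \right)} = \left(-5 + D\right) D = D \left(-5 + D\right)$)
$\frac{1}{\left(\frac{Z{\left(16 \right)}}{252} + \frac{f{\left(13,b \right)}}{197}\right) - 825} = \frac{1}{\left(\frac{16 \left(-5 + 16\right)}{252} - \frac{12}{197}\right) - 825} = \frac{1}{\left(16 \cdot 11 \cdot \frac{1}{252} - \frac{12}{197}\right) - 825} = \frac{1}{\left(176 \cdot \frac{1}{252} - \frac{12}{197}\right) - 825} = \frac{1}{\left(\frac{44}{63} - \frac{12}{197}\right) - 825} = \frac{1}{\frac{7912}{12411} - 825} = \frac{1}{- \frac{10231163}{12411}} = - \frac{12411}{10231163}$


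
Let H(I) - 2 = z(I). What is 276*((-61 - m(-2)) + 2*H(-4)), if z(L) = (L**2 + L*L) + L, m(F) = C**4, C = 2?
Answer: -4692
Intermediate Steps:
m(F) = 16 (m(F) = 2**4 = 16)
z(L) = L + 2*L**2 (z(L) = (L**2 + L**2) + L = 2*L**2 + L = L + 2*L**2)
H(I) = 2 + I*(1 + 2*I)
276*((-61 - m(-2)) + 2*H(-4)) = 276*((-61 - 1*16) + 2*(2 - 4*(1 + 2*(-4)))) = 276*((-61 - 16) + 2*(2 - 4*(1 - 8))) = 276*(-77 + 2*(2 - 4*(-7))) = 276*(-77 + 2*(2 + 28)) = 276*(-77 + 2*30) = 276*(-77 + 60) = 276*(-17) = -4692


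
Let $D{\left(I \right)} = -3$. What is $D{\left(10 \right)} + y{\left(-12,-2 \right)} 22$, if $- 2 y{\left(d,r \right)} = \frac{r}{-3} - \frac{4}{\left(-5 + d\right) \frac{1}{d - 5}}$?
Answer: $\frac{101}{3} \approx 33.667$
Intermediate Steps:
$y{\left(d,r \right)} = 2 + \frac{r}{6}$ ($y{\left(d,r \right)} = - \frac{\frac{r}{-3} - \frac{4}{\left(-5 + d\right) \frac{1}{d - 5}}}{2} = - \frac{r \left(- \frac{1}{3}\right) - \frac{4}{\left(-5 + d\right) \frac{1}{-5 + d}}}{2} = - \frac{- \frac{r}{3} - \frac{4}{1}}{2} = - \frac{- \frac{r}{3} - 4}{2} = - \frac{-4 - \frac{r}{3}}{2} = 2 + \frac{r}{6}$)
$D{\left(10 \right)} + y{\left(-12,-2 \right)} 22 = -3 + \left(2 + \frac{1}{6} \left(-2\right)\right) 22 = -3 + \left(2 - \frac{1}{3}\right) 22 = -3 + \frac{5}{3} \cdot 22 = -3 + \frac{110}{3} = \frac{101}{3}$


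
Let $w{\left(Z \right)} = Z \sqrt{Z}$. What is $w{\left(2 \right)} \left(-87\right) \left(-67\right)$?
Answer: $11658 \sqrt{2} \approx 16487.0$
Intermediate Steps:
$w{\left(Z \right)} = Z^{\frac{3}{2}}$
$w{\left(2 \right)} \left(-87\right) \left(-67\right) = 2^{\frac{3}{2}} \left(-87\right) \left(-67\right) = 2 \sqrt{2} \left(-87\right) \left(-67\right) = - 174 \sqrt{2} \left(-67\right) = 11658 \sqrt{2}$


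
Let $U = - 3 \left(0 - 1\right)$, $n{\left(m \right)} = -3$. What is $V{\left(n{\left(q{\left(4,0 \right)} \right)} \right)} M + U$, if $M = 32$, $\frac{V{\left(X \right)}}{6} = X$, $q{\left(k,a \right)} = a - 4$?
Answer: $-573$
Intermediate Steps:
$q{\left(k,a \right)} = -4 + a$ ($q{\left(k,a \right)} = a - 4 = -4 + a$)
$V{\left(X \right)} = 6 X$
$U = 3$ ($U = \left(-3\right) \left(-1\right) = 3$)
$V{\left(n{\left(q{\left(4,0 \right)} \right)} \right)} M + U = 6 \left(-3\right) 32 + 3 = \left(-18\right) 32 + 3 = -576 + 3 = -573$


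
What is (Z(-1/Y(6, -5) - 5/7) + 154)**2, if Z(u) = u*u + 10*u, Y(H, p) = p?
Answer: 33369790276/1500625 ≈ 22237.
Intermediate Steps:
Z(u) = u**2 + 10*u
(Z(-1/Y(6, -5) - 5/7) + 154)**2 = ((-1/(-5) - 5/7)*(10 + (-1/(-5) - 5/7)) + 154)**2 = ((-1*(-1/5) - 5*1/7)*(10 + (-1*(-1/5) - 5*1/7)) + 154)**2 = ((1/5 - 5/7)*(10 + (1/5 - 5/7)) + 154)**2 = (-18*(10 - 18/35)/35 + 154)**2 = (-18/35*332/35 + 154)**2 = (-5976/1225 + 154)**2 = (182674/1225)**2 = 33369790276/1500625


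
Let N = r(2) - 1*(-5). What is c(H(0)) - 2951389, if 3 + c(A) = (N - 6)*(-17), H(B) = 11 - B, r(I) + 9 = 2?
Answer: -2951256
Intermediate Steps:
r(I) = -7 (r(I) = -9 + 2 = -7)
N = -2 (N = -7 - 1*(-5) = -7 + 5 = -2)
c(A) = 133 (c(A) = -3 + (-2 - 6)*(-17) = -3 - 8*(-17) = -3 + 136 = 133)
c(H(0)) - 2951389 = 133 - 2951389 = -2951256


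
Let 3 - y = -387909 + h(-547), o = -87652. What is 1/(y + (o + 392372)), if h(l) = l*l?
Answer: 1/393423 ≈ 2.5418e-6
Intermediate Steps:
h(l) = l**2
y = 88703 (y = 3 - (-387909 + (-547)**2) = 3 - (-387909 + 299209) = 3 - 1*(-88700) = 3 + 88700 = 88703)
1/(y + (o + 392372)) = 1/(88703 + (-87652 + 392372)) = 1/(88703 + 304720) = 1/393423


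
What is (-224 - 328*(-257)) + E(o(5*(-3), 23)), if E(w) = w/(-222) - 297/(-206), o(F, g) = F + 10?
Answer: 961211917/11433 ≈ 84074.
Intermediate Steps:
o(F, g) = 10 + F
E(w) = 297/206 - w/222 (E(w) = w*(-1/222) - 297*(-1/206) = -w/222 + 297/206 = 297/206 - w/222)
(-224 - 328*(-257)) + E(o(5*(-3), 23)) = (-224 - 328*(-257)) + (297/206 - (10 + 5*(-3))/222) = (-224 + 84296) + (297/206 - (10 - 15)/222) = 84072 + (297/206 - 1/222*(-5)) = 84072 + (297/206 + 5/222) = 84072 + 16741/11433 = 961211917/11433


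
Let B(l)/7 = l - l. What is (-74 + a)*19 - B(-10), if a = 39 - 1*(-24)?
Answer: -209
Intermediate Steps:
B(l) = 0 (B(l) = 7*(l - l) = 7*0 = 0)
a = 63 (a = 39 + 24 = 63)
(-74 + a)*19 - B(-10) = (-74 + 63)*19 - 1*0 = -11*19 + 0 = -209 + 0 = -209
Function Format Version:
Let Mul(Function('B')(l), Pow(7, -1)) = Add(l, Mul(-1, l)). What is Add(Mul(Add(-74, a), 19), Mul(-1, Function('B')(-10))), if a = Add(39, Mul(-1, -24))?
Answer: -209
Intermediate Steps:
Function('B')(l) = 0 (Function('B')(l) = Mul(7, Add(l, Mul(-1, l))) = Mul(7, 0) = 0)
a = 63 (a = Add(39, 24) = 63)
Add(Mul(Add(-74, a), 19), Mul(-1, Function('B')(-10))) = Add(Mul(Add(-74, 63), 19), Mul(-1, 0)) = Add(Mul(-11, 19), 0) = Add(-209, 0) = -209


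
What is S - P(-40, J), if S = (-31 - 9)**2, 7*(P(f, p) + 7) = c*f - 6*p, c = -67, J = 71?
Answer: 1285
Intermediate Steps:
P(f, p) = -7 - 67*f/7 - 6*p/7 (P(f, p) = -7 + (-67*f - 6*p)/7 = -7 + (-67*f/7 - 6*p/7) = -7 - 67*f/7 - 6*p/7)
S = 1600 (S = (-40)**2 = 1600)
S - P(-40, J) = 1600 - (-7 - 67/7*(-40) - 6/7*71) = 1600 - (-7 + 2680/7 - 426/7) = 1600 - 1*315 = 1600 - 315 = 1285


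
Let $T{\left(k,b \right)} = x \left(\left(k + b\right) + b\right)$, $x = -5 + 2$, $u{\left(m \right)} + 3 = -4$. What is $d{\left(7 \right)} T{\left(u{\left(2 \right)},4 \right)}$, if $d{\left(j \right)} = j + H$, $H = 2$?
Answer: $-27$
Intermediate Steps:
$d{\left(j \right)} = 2 + j$ ($d{\left(j \right)} = j + 2 = 2 + j$)
$u{\left(m \right)} = -7$ ($u{\left(m \right)} = -3 - 4 = -7$)
$x = -3$
$T{\left(k,b \right)} = - 6 b - 3 k$ ($T{\left(k,b \right)} = - 3 \left(\left(k + b\right) + b\right) = - 3 \left(\left(b + k\right) + b\right) = - 3 \left(k + 2 b\right) = - 6 b - 3 k$)
$d{\left(7 \right)} T{\left(u{\left(2 \right)},4 \right)} = \left(2 + 7\right) \left(\left(-6\right) 4 - -21\right) = 9 \left(-24 + 21\right) = 9 \left(-3\right) = -27$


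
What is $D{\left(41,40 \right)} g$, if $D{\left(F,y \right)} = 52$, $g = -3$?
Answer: $-156$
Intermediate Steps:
$D{\left(41,40 \right)} g = 52 \left(-3\right) = -156$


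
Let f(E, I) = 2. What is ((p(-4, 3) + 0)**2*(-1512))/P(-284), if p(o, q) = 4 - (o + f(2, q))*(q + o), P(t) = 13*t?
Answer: 1512/923 ≈ 1.6381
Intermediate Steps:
p(o, q) = 4 - (2 + o)*(o + q) (p(o, q) = 4 - (o + 2)*(q + o) = 4 - (2 + o)*(o + q))
((p(-4, 3) + 0)**2*(-1512))/P(-284) = (((4 - 1*(-4)**2 - 2*(-4) - 2*3 - 1*(-4)*3) + 0)**2*(-1512))/((13*(-284))) = (((4 - 1*16 + 8 - 6 + 12) + 0)**2*(-1512))/(-3692) = (((4 - 16 + 8 - 6 + 12) + 0)**2*(-1512))*(-1/3692) = ((2 + 0)**2*(-1512))*(-1/3692) = (2**2*(-1512))*(-1/3692) = (4*(-1512))*(-1/3692) = -6048*(-1/3692) = 1512/923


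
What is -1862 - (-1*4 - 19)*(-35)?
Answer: -2667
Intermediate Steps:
-1862 - (-1*4 - 19)*(-35) = -1862 - (-4 - 19)*(-35) = -1862 - (-23)*(-35) = -1862 - 1*805 = -1862 - 805 = -2667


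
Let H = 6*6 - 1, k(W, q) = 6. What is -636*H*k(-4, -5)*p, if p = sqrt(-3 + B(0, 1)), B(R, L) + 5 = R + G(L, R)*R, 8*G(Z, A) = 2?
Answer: -267120*I*sqrt(2) ≈ -3.7776e+5*I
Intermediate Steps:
G(Z, A) = 1/4 (G(Z, A) = (1/8)*2 = 1/4)
H = 35 (H = 36 - 1 = 35)
B(R, L) = -5 + 5*R/4 (B(R, L) = -5 + (R + R/4) = -5 + 5*R/4)
p = 2*I*sqrt(2) (p = sqrt(-3 + (-5 + (5/4)*0)) = sqrt(-3 + (-5 + 0)) = sqrt(-3 - 5) = sqrt(-8) = 2*I*sqrt(2) ≈ 2.8284*I)
-636*H*k(-4, -5)*p = -636*35*6*2*I*sqrt(2) = -133560*2*I*sqrt(2) = -267120*I*sqrt(2)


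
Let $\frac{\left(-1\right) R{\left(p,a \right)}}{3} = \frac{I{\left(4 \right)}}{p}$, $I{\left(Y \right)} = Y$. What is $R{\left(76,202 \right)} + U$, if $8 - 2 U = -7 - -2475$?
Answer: $- \frac{23373}{19} \approx -1230.2$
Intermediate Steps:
$U = -1230$ ($U = 4 - \frac{-7 - -2475}{2} = 4 - \frac{-7 + 2475}{2} = 4 - 1234 = -1230$)
$R{\left(p,a \right)} = - \frac{12}{p}$ ($R{\left(p,a \right)} = - 3 \frac{4}{p} = - \frac{12}{p}$)
$R{\left(76,202 \right)} + U = - \frac{12}{76} - 1230 = \left(-12\right) \frac{1}{76} - 1230 = - \frac{3}{19} - 1230 = - \frac{23373}{19}$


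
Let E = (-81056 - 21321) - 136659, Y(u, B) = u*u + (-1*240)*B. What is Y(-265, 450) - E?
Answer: 201261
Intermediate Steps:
Y(u, B) = u² - 240*B
E = -239036 (E = -102377 - 136659 = -239036)
Y(-265, 450) - E = ((-265)² - 240*450) - 1*(-239036) = (70225 - 108000) + 239036 = -37775 + 239036 = 201261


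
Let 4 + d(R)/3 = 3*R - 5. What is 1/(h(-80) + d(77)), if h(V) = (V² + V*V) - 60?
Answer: 1/13406 ≈ 7.4593e-5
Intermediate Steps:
d(R) = -27 + 9*R (d(R) = -12 + 3*(3*R - 5) = -12 + 3*(-5 + 3*R) = -12 + (-15 + 9*R) = -27 + 9*R)
h(V) = -60 + 2*V² (h(V) = (V² + V²) - 60 = 2*V² - 60 = -60 + 2*V²)
1/(h(-80) + d(77)) = 1/((-60 + 2*(-80)²) + (-27 + 9*77)) = 1/((-60 + 2*6400) + (-27 + 693)) = 1/((-60 + 12800) + 666) = 1/(12740 + 666) = 1/13406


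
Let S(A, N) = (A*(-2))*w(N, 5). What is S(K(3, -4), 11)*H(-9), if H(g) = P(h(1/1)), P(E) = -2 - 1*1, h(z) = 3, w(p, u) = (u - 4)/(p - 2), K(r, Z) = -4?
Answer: -8/3 ≈ -2.6667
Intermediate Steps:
w(p, u) = (-4 + u)/(-2 + p)
S(A, N) = -2*A/(-2 + N) (S(A, N) = (A*(-2))*((-4 + 5)/(-2 + N)) = (-2*A)*(1/(-2 + N)) = (-2*A)/(-2 + N) = -2*A/(-2 + N))
P(E) = -3 (P(E) = -2 - 1 = -3)
H(g) = -3
S(K(3, -4), 11)*H(-9) = -2*(-4)/(-2 + 11)*(-3) = -2*(-4)/9*(-3) = -2*(-4)*⅑*(-3) = (8/9)*(-3) = -8/3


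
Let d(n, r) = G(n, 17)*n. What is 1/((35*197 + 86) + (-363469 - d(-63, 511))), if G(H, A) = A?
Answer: -1/355417 ≈ -2.8136e-6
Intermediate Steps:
d(n, r) = 17*n
1/((35*197 + 86) + (-363469 - d(-63, 511))) = 1/((35*197 + 86) + (-363469 - 17*(-63))) = 1/((6895 + 86) + (-363469 - 1*(-1071))) = 1/(6981 + (-363469 + 1071)) = 1/(6981 - 362398) = 1/(-355417) = -1/355417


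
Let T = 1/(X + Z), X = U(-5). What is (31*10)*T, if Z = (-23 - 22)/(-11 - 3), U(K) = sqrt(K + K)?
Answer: 39060/797 - 12152*I*sqrt(10)/797 ≈ 49.009 - 48.216*I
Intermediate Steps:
U(K) = sqrt(2)*sqrt(K) (U(K) = sqrt(2*K) = sqrt(2)*sqrt(K))
X = I*sqrt(10) (X = sqrt(2)*sqrt(-5) = sqrt(2)*(I*sqrt(5)) = I*sqrt(10) ≈ 3.1623*I)
Z = 45/14 (Z = -45/(-14) = -45*(-1/14) = 45/14 ≈ 3.2143)
T = 1/(45/14 + I*sqrt(10)) (T = 1/(I*sqrt(10) + 45/14) = 1/(45/14 + I*sqrt(10)) ≈ 0.15809 - 0.15553*I)
(31*10)*T = (31*10)*(126/797 - 196*I*sqrt(10)/3985) = 310*(126/797 - 196*I*sqrt(10)/3985) = 39060/797 - 12152*I*sqrt(10)/797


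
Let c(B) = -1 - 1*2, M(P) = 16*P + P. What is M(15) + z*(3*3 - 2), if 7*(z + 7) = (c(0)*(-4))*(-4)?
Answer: 158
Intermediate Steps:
M(P) = 17*P
c(B) = -3 (c(B) = -1 - 2 = -3)
z = -97/7 (z = -7 + (-3*(-4)*(-4))/7 = -7 + (12*(-4))/7 = -7 + (1/7)*(-48) = -7 - 48/7 = -97/7 ≈ -13.857)
M(15) + z*(3*3 - 2) = 17*15 - 97*(3*3 - 2)/7 = 255 - 97*(9 - 2)/7 = 255 - 97/7*7 = 255 - 97 = 158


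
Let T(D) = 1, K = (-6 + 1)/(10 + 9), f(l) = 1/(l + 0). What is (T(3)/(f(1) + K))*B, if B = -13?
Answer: -247/14 ≈ -17.643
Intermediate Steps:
f(l) = 1/l
K = -5/19 ≈ -0.26316
(T(3)/(f(1) + K))*B = (1/(1/1 - 5/19))*(-13) = (1/(1 - 5/19))*(-13) = (1/(14/19))*(-13) = (1*(19/14))*(-13) = (19/14)*(-13) = -247/14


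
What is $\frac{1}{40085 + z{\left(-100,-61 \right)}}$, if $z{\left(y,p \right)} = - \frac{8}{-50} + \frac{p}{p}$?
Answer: $\frac{25}{1002154} \approx 2.4946 \cdot 10^{-5}$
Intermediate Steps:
$z{\left(y,p \right)} = \frac{29}{25}$ ($z{\left(y,p \right)} = \left(-8\right) \left(- \frac{1}{50}\right) + 1 = \frac{4}{25} + 1 = \frac{29}{25}$)
$\frac{1}{40085 + z{\left(-100,-61 \right)}} = \frac{1}{40085 + \frac{29}{25}} = \frac{1}{\frac{1002154}{25}} = \frac{25}{1002154}$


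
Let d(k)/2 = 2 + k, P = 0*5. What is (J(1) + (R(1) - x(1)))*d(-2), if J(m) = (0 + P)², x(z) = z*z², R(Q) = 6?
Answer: 0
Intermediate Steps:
x(z) = z³
P = 0
d(k) = 4 + 2*k (d(k) = 2*(2 + k) = 4 + 2*k)
J(m) = 0 (J(m) = (0 + 0)² = 0² = 0)
(J(1) + (R(1) - x(1)))*d(-2) = (0 + (6 - 1*1³))*(4 + 2*(-2)) = (0 + (6 - 1*1))*(4 - 4) = (0 + (6 - 1))*0 = (0 + 5)*0 = 5*0 = 0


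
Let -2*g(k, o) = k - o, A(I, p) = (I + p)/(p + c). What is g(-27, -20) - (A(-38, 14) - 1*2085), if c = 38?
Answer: 54313/26 ≈ 2089.0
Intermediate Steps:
A(I, p) = (I + p)/(38 + p) (A(I, p) = (I + p)/(p + 38) = (I + p)/(38 + p))
g(k, o) = o/2 - k/2 (g(k, o) = -(k - o)/2 = o/2 - k/2)
g(-27, -20) - (A(-38, 14) - 1*2085) = ((½)*(-20) - ½*(-27)) - ((-38 + 14)/(38 + 14) - 1*2085) = (-10 + 27/2) - (-24/52 - 2085) = 7/2 - ((1/52)*(-24) - 2085) = 7/2 - (-6/13 - 2085) = 7/2 - 1*(-27111/13) = 7/2 + 27111/13 = 54313/26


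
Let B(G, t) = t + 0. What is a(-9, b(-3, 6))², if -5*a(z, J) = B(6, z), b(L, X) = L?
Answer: 81/25 ≈ 3.2400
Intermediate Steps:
B(G, t) = t
a(z, J) = -z/5
a(-9, b(-3, 6))² = (-⅕*(-9))² = (9/5)² = 81/25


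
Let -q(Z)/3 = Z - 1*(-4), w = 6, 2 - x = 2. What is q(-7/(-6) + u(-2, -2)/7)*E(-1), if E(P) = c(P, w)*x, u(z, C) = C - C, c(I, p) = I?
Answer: 0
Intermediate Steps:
x = 0 (x = 2 - 1*2 = 2 - 2 = 0)
u(z, C) = 0
E(P) = 0 (E(P) = P*0 = 0)
q(Z) = -12 - 3*Z (q(Z) = -3*(Z - 1*(-4)) = -3*(Z + 4) = -3*(4 + Z) = -12 - 3*Z)
q(-7/(-6) + u(-2, -2)/7)*E(-1) = (-12 - 3*(-7/(-6) + 0/7))*0 = (-12 - 3*(-7*(-⅙) + 0*(⅐)))*0 = (-12 - 3*(7/6 + 0))*0 = (-12 - 3*7/6)*0 = (-12 - 7/2)*0 = -31/2*0 = 0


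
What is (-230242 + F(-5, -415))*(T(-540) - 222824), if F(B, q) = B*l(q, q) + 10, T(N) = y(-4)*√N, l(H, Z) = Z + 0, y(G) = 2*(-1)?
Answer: 50838855368 + 2737884*I*√15 ≈ 5.0839e+10 + 1.0604e+7*I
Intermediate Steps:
y(G) = -2
l(H, Z) = Z
T(N) = -2*√N
F(B, q) = 10 + B*q (F(B, q) = B*q + 10 = 10 + B*q)
(-230242 + F(-5, -415))*(T(-540) - 222824) = (-230242 + (10 - 5*(-415)))*(-12*I*√15 - 222824) = (-230242 + (10 + 2075))*(-12*I*√15 - 222824) = (-230242 + 2085)*(-12*I*√15 - 222824) = -228157*(-222824 - 12*I*√15) = 50838855368 + 2737884*I*√15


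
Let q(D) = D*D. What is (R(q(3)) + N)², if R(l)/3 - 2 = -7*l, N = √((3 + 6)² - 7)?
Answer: (-183 + √74)² ≈ 30415.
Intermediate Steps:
q(D) = D²
N = √74 (N = √(9² - 7) = √(81 - 7) = √74 ≈ 8.6023)
R(l) = 6 - 21*l (R(l) = 6 + 3*(-7*l) = 6 - 21*l)
(R(q(3)) + N)² = ((6 - 21*3²) + √74)² = ((6 - 21*9) + √74)² = ((6 - 189) + √74)² = (-183 + √74)²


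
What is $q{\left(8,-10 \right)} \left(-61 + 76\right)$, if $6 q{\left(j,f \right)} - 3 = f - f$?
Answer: $\frac{15}{2} \approx 7.5$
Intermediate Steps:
$q{\left(j,f \right)} = \frac{1}{2}$ ($q{\left(j,f \right)} = \frac{1}{2} + \frac{f - f}{6} = \frac{1}{2} + \frac{1}{6} \cdot 0 = \frac{1}{2} + 0 = \frac{1}{2}$)
$q{\left(8,-10 \right)} \left(-61 + 76\right) = \frac{-61 + 76}{2} = \frac{1}{2} \cdot 15 = \frac{15}{2}$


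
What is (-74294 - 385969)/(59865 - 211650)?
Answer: 153421/50595 ≈ 3.0323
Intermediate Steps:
(-74294 - 385969)/(59865 - 211650) = -460263/(-151785) = -460263*(-1/151785) = 153421/50595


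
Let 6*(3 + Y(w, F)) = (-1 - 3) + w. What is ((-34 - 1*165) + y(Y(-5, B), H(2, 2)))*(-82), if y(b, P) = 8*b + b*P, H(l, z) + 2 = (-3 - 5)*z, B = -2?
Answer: 12628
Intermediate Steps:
Y(w, F) = -11/3 + w/6 (Y(w, F) = -3 + ((-1 - 3) + w)/6 = -3 + (-4 + w)/6 = -3 + (-⅔ + w/6) = -11/3 + w/6)
H(l, z) = -2 - 8*z (H(l, z) = -2 + (-3 - 5)*z = -2 - 8*z)
y(b, P) = 8*b + P*b
((-34 - 1*165) + y(Y(-5, B), H(2, 2)))*(-82) = ((-34 - 1*165) + (-11/3 + (⅙)*(-5))*(8 + (-2 - 8*2)))*(-82) = ((-34 - 165) + (-11/3 - ⅚)*(8 + (-2 - 16)))*(-82) = (-199 - 9*(8 - 18)/2)*(-82) = (-199 - 9/2*(-10))*(-82) = (-199 + 45)*(-82) = -154*(-82) = 12628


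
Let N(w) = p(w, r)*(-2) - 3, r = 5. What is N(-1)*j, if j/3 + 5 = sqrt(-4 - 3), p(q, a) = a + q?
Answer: 165 - 33*I*sqrt(7) ≈ 165.0 - 87.31*I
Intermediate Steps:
N(w) = -13 - 2*w (N(w) = (5 + w)*(-2) - 3 = (-10 - 2*w) - 3 = -13 - 2*w)
j = -15 + 3*I*sqrt(7) (j = -15 + 3*sqrt(-4 - 3) = -15 + 3*sqrt(-7) = -15 + 3*(I*sqrt(7)) = -15 + 3*I*sqrt(7) ≈ -15.0 + 7.9373*I)
N(-1)*j = (-13 - 2*(-1))*(-15 + 3*I*sqrt(7)) = (-13 + 2)*(-15 + 3*I*sqrt(7)) = -11*(-15 + 3*I*sqrt(7)) = 165 - 33*I*sqrt(7)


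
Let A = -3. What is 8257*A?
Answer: -24771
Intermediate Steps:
8257*A = 8257*(-3) = -24771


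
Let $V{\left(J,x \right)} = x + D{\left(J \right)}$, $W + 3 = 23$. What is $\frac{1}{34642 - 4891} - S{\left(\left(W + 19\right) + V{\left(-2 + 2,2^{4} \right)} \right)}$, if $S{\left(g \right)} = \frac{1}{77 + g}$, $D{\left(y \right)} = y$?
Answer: $- \frac{3291}{436348} \approx -0.0075421$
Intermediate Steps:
$W = 20$ ($W = -3 + 23 = 20$)
$V{\left(J,x \right)} = J + x$ ($V{\left(J,x \right)} = x + J = J + x$)
$\frac{1}{34642 - 4891} - S{\left(\left(W + 19\right) + V{\left(-2 + 2,2^{4} \right)} \right)} = \frac{1}{34642 - 4891} - \frac{1}{77 + \left(\left(20 + 19\right) + \left(\left(-2 + 2\right) + 2^{4}\right)\right)} = \frac{1}{29751} - \frac{1}{77 + \left(39 + \left(0 + 16\right)\right)} = \frac{1}{29751} - \frac{1}{77 + \left(39 + 16\right)} = \frac{1}{29751} - \frac{1}{77 + 55} = \frac{1}{29751} - \frac{1}{132} = - \frac{3291}{436348}$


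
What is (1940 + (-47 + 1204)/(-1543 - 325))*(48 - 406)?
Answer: -648474577/934 ≈ -6.9430e+5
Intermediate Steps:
(1940 + (-47 + 1204)/(-1543 - 325))*(48 - 406) = (1940 + 1157/(-1868))*(-358) = (1940 + 1157*(-1/1868))*(-358) = (1940 - 1157/1868)*(-358) = (3622763/1868)*(-358) = -648474577/934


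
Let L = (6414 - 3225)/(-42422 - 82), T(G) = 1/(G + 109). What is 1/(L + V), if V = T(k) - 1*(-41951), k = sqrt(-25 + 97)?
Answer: 14206065589945768/595957722833330945767 + 172056192*sqrt(2)/595957722833330945767 ≈ 2.3837e-5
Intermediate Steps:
k = 6*sqrt(2) (k = sqrt(72) = 6*sqrt(2) ≈ 8.4853)
T(G) = 1/(109 + G)
L = -1063/14168 (L = 3189/(-42504) = 3189*(-1/42504) = -1063/14168 ≈ -0.075028)
V = 41951 + 1/(109 + 6*sqrt(2)) (V = 1/(109 + 6*sqrt(2)) - 1*(-41951) = 1/(109 + 6*sqrt(2)) + 41951 = 41951 + 1/(109 + 6*sqrt(2)) ≈ 41951.)
1/(L + V) = 1/(-1063/14168 + (495399468/11809 - 6*sqrt(2)/11809)) = 1/(1002686729951/23901416 - 6*sqrt(2)/11809)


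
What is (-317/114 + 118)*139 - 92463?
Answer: -8715017/114 ≈ -76448.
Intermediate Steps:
(-317/114 + 118)*139 - 92463 = (13135/114)*139 - 92463 = 1825765/114 - 92463 = -8715017/114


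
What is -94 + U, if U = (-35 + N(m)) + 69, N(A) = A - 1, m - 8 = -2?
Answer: -55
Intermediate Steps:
m = 6 (m = 8 - 2 = 6)
N(A) = -1 + A
U = 39 (U = (-35 + (-1 + 6)) + 69 = (-35 + 5) + 69 = -30 + 69 = 39)
-94 + U = -94 + 39 = -55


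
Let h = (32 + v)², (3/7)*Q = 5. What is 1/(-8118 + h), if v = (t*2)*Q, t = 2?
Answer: -9/17366 ≈ -0.00051825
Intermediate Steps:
Q = 35/3 (Q = (7/3)*5 = 35/3 ≈ 11.667)
v = 140/3 (v = (2*2)*(35/3) = 4*(35/3) = 140/3 ≈ 46.667)
h = 55696/9 (h = (32 + 140/3)² = (236/3)² = 55696/9 ≈ 6188.4)
1/(-8118 + h) = 1/(-8118 + 55696/9) = 1/(-17366/9) = -9/17366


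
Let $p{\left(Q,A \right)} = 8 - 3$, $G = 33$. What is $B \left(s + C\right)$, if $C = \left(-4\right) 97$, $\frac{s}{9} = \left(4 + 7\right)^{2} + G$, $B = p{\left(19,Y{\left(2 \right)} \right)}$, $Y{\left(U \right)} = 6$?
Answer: $4990$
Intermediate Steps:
$p{\left(Q,A \right)} = 5$ ($p{\left(Q,A \right)} = 8 - 3 = 5$)
$B = 5$
$s = 1386$ ($s = 9 \left(\left(4 + 7\right)^{2} + 33\right) = 9 \left(11^{2} + 33\right) = 9 \left(121 + 33\right) = 9 \cdot 154 = 1386$)
$C = -388$
$B \left(s + C\right) = 5 \left(1386 - 388\right) = 5 \cdot 998 = 4990$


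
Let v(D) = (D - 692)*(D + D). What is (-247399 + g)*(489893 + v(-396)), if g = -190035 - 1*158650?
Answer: -805660577476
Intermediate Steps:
g = -348685 (g = -190035 - 158650 = -348685)
v(D) = 2*D*(-692 + D) (v(D) = (-692 + D)*(2*D) = 2*D*(-692 + D))
(-247399 + g)*(489893 + v(-396)) = (-247399 - 348685)*(489893 + 2*(-396)*(-692 - 396)) = -596084*(489893 + 2*(-396)*(-1088)) = -596084*(489893 + 861696) = -596084*1351589 = -805660577476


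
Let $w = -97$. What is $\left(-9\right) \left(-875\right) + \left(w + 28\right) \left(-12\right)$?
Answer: $8703$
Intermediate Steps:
$\left(-9\right) \left(-875\right) + \left(w + 28\right) \left(-12\right) = \left(-9\right) \left(-875\right) + \left(-97 + 28\right) \left(-12\right) = 7875 - -828 = 7875 + 828 = 8703$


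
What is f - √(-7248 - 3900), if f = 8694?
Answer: 8694 - 2*I*√2787 ≈ 8694.0 - 105.58*I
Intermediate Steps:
f - √(-7248 - 3900) = 8694 - √(-7248 - 3900) = 8694 - √(-11148) = 8694 - 2*I*√2787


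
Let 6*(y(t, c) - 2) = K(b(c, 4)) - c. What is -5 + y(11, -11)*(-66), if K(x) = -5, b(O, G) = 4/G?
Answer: -203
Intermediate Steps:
y(t, c) = 7/6 - c/6 (y(t, c) = 2 + (-5 - c)/6 = 2 + (-⅚ - c/6) = 7/6 - c/6)
-5 + y(11, -11)*(-66) = -5 + (7/6 - ⅙*(-11))*(-66) = -5 + (7/6 + 11/6)*(-66) = -5 + 3*(-66) = -5 - 198 = -203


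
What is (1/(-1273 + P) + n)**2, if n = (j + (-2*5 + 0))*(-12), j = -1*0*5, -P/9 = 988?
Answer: 1487909600401/103327225 ≈ 14400.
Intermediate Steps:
P = -8892 (P = -9*988 = -8892)
j = 0 (j = 0*5 = 0)
n = 120 (n = (0 + (-2*5 + 0))*(-12) = (0 + (-10 + 0))*(-12) = (0 - 10)*(-12) = -10*(-12) = 120)
(1/(-1273 + P) + n)**2 = (1/(-1273 - 8892) + 120)**2 = (1/(-10165) + 120)**2 = (-1/10165 + 120)**2 = (1219799/10165)**2 = 1487909600401/103327225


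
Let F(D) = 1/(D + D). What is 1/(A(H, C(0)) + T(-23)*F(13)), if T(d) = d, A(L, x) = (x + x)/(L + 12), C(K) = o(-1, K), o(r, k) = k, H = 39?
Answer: -26/23 ≈ -1.1304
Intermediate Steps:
C(K) = K
A(L, x) = 2*x/(12 + L) (A(L, x) = (2*x)/(12 + L) = 2*x/(12 + L))
F(D) = 1/(2*D)
1/(A(H, C(0)) + T(-23)*F(13)) = 1/(2*0/(12 + 39) - 23/(2*13)) = 1/(2*0/51 - 23/(2*13)) = 1/(2*0*(1/51) - 23*1/26) = 1/(0 - 23/26) = 1/(-23/26) = -26/23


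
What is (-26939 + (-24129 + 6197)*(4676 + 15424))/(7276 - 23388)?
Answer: 360460139/16112 ≈ 22372.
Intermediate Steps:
(-26939 + (-24129 + 6197)*(4676 + 15424))/(7276 - 23388) = (-26939 - 17932*20100)/(-16112) = (-26939 - 360433200)*(-1/16112) = -360460139*(-1/16112) = 360460139/16112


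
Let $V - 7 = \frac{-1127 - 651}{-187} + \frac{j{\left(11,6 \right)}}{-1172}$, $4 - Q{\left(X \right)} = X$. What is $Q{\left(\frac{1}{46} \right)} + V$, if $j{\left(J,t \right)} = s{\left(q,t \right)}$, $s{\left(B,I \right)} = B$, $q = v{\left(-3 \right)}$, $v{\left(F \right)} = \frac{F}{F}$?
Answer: $\frac{103262377}{5040772} \approx 20.485$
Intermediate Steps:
$v{\left(F \right)} = 1$
$q = 1$
$Q{\left(X \right)} = 4 - X$
$j{\left(J,t \right)} = 1$
$V = \frac{3617777}{219164}$ ($V = 7 + \left(\frac{-1127 - 651}{-187} + 1 \frac{1}{-1172}\right) = 7 + \left(\left(-1127 - 651\right) \left(- \frac{1}{187}\right) + 1 \left(- \frac{1}{1172}\right)\right) = 7 - - \frac{2083629}{219164} = 7 + \left(\frac{1778}{187} - \frac{1}{1172}\right) = 7 + \frac{2083629}{219164} = \frac{3617777}{219164} \approx 16.507$)
$Q{\left(\frac{1}{46} \right)} + V = \left(4 - \frac{1}{46}\right) + \frac{3617777}{219164} = \frac{183}{46} + \frac{3617777}{219164} = \frac{103262377}{5040772}$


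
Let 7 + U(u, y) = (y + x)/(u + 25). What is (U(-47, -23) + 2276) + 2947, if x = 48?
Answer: 114727/22 ≈ 5214.9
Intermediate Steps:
U(u, y) = -7 + (48 + y)/(25 + u) (U(u, y) = -7 + (y + 48)/(u + 25) = -7 + (48 + y)/(25 + u))
(U(-47, -23) + 2276) + 2947 = ((-127 - 23 - 7*(-47))/(25 - 47) + 2276) + 2947 = ((-127 - 23 + 329)/(-22) + 2276) + 2947 = (-1/22*179 + 2276) + 2947 = (-179/22 + 2276) + 2947 = 49893/22 + 2947 = 114727/22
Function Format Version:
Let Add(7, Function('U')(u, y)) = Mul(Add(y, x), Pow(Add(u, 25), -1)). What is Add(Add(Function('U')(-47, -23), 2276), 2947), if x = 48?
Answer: Rational(114727, 22) ≈ 5214.9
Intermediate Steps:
Function('U')(u, y) = Add(-7, Mul(Pow(Add(25, u), -1), Add(48, y))) (Function('U')(u, y) = Add(-7, Mul(Add(y, 48), Pow(Add(u, 25), -1))) = Add(-7, Mul(Add(48, y), Pow(Add(25, u), -1))) = Add(-7, Mul(Pow(Add(25, u), -1), Add(48, y))))
Add(Add(Function('U')(-47, -23), 2276), 2947) = Add(Add(Mul(Pow(Add(25, -47), -1), Add(-127, -23, Mul(-7, -47))), 2276), 2947) = Add(Add(Mul(Pow(-22, -1), Add(-127, -23, 329)), 2276), 2947) = Add(Add(Mul(Rational(-1, 22), 179), 2276), 2947) = Add(Add(Rational(-179, 22), 2276), 2947) = Add(Rational(49893, 22), 2947) = Rational(114727, 22)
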